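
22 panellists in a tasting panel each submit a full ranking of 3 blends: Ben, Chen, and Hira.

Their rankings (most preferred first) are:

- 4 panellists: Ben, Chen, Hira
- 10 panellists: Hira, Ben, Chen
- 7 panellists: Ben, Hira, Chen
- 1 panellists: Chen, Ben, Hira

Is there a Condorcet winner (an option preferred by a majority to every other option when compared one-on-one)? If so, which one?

Head-to-head results (22 voters total):
Ben vs Chen: Ben wins 21–1.
Ben vs Hira: Ben wins 12–10.
Chen vs Hira: Hira wins 17–5.
Ben beats each rival — Chen (21–1), Hira (12–10) — so Ben is the Condorcet winner.

Ben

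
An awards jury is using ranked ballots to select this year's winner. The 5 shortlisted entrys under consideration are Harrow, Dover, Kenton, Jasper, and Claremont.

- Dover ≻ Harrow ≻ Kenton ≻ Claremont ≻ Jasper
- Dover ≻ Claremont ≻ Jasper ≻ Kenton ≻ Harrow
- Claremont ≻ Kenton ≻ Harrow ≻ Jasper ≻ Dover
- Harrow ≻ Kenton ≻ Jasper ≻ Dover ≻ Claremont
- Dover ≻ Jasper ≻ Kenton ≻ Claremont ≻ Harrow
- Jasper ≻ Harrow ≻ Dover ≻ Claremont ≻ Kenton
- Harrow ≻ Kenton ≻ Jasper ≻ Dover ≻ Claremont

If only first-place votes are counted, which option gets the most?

First-place vote totals:
  Harrow: 2
  Dover: 3
  Kenton: 0
  Jasper: 1
  Claremont: 1
Dover has the most first-place votes.

Dover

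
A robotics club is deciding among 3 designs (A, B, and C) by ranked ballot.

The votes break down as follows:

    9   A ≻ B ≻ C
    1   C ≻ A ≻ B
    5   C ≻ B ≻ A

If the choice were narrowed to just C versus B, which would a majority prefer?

Ballots ranking C above B: 1+5 = 6.
Ballots ranking B above C: 9.
B wins the head-to-head, 9–6.

B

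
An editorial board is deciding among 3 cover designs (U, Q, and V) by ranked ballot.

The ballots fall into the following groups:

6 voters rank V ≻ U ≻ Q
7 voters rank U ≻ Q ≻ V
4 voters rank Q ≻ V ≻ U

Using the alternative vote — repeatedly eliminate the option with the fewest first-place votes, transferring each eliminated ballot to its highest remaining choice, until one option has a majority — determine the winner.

V

Round 1: U 7, V 6, Q 4. Q has the fewest and is eliminated.
Round 2: V 10, U 7. V has a majority.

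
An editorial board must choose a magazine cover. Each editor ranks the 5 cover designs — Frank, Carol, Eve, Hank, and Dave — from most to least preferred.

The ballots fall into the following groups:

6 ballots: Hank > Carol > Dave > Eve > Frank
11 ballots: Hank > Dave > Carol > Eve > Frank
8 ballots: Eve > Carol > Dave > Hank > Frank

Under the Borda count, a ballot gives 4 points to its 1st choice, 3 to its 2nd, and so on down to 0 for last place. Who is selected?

Hank

Borda scores:
  Frank: 6·0 + 11·0 + 8·0 = 0
  Carol: 6·3 + 11·2 + 8·3 = 64
  Eve: 6·1 + 11·1 + 8·4 = 49
  Hank: 6·4 + 11·4 + 8·1 = 76
  Dave: 6·2 + 11·3 + 8·2 = 61
Hank has the highest total.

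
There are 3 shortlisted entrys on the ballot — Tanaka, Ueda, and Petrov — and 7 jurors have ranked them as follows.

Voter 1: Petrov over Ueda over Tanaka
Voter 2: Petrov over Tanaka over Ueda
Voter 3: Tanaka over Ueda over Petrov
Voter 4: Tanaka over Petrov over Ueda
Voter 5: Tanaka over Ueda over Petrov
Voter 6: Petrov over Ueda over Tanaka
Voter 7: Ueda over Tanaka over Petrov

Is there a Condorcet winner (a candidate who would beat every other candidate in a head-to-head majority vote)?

Head-to-head results (7 voters total):
Tanaka vs Ueda: Tanaka wins 4–3.
Tanaka vs Petrov: Tanaka wins 4–3.
Ueda vs Petrov: Petrov wins 4–3.
Tanaka beats each rival — Ueda (4–3), Petrov (4–3) — so Tanaka is the Condorcet winner.

Yes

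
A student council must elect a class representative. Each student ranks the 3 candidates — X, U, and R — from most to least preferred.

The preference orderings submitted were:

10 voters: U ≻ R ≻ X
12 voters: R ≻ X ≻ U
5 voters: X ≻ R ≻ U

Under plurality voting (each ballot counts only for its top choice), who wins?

R

First-place vote totals:
  X: 5
  U: 10
  R: 12
R has the most first-place votes.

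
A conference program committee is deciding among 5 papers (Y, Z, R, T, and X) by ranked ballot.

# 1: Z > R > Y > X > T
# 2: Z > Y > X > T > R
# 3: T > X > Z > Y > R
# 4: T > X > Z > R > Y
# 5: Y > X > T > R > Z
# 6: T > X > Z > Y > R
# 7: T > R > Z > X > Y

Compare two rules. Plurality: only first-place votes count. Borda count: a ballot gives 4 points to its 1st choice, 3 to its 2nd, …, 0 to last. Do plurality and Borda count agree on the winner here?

Plurality first-place counts: Y 1, Z 2, R 0, T 4, X 0 → T.
Borda totals: Y 11, Z 16, R 8, T 19, X 16 → T.
The two rules agree on T.

Yes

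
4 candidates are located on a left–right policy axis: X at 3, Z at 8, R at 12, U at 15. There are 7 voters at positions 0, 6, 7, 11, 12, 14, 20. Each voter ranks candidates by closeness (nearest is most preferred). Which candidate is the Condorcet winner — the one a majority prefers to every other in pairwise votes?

With single-peaked preferences on a line, the Condorcet winner is the candidate closest to the median voter.
The median voter (position 11) is closest to R at 12.
Check: R vs U — voters closer to R: 5 of 7.

R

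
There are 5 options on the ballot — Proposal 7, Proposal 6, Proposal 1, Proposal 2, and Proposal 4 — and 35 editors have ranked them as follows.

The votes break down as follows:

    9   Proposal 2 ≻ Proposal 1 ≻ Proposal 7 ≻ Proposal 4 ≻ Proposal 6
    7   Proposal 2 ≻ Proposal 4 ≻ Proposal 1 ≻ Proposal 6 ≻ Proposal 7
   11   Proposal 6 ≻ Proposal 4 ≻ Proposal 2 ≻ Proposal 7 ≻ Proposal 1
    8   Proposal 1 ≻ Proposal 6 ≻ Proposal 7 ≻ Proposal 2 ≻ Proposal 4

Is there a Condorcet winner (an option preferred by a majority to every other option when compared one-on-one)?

Head-to-head results (35 voters total):
Proposal 7 vs Proposal 6: Proposal 6 wins 26–9.
Proposal 7 vs Proposal 1: Proposal 1 wins 24–11.
Proposal 7 vs Proposal 2: Proposal 2 wins 27–8.
Proposal 7 vs Proposal 4: Proposal 4 wins 18–17.
Proposal 6 vs Proposal 1: Proposal 1 wins 24–11.
Proposal 6 vs Proposal 2: Proposal 6 wins 19–16.
Proposal 6 vs Proposal 4: Proposal 6 wins 19–16.
Proposal 1 vs Proposal 2: Proposal 2 wins 27–8.
Proposal 1 vs Proposal 4: Proposal 4 wins 18–17.
Proposal 2 vs Proposal 4: Proposal 2 wins 24–11.
No candidate beats all others: Proposal 6 beats Proposal 2 beats Proposal 1 beats Proposal 6, a majority cycle.

No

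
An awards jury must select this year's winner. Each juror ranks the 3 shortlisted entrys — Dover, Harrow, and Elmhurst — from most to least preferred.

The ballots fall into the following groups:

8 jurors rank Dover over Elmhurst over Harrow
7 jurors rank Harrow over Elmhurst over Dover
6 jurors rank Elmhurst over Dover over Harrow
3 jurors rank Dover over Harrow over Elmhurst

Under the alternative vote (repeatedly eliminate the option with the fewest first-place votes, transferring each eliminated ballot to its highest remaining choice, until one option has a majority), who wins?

Round 1: Dover 11, Harrow 7, Elmhurst 6. Elmhurst has the fewest and is eliminated.
Round 2: Dover 17, Harrow 7. Dover has a majority.

Dover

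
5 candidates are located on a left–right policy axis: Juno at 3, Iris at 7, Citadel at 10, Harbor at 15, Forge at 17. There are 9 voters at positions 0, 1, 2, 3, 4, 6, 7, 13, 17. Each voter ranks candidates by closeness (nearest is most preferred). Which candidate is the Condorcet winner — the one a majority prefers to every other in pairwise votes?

With single-peaked preferences on a line, the Condorcet winner is the candidate closest to the median voter.
The median voter (position 4) is closest to Juno at 3.
Check: Juno vs Forge — voters closer to Juno: 7 of 9.

Juno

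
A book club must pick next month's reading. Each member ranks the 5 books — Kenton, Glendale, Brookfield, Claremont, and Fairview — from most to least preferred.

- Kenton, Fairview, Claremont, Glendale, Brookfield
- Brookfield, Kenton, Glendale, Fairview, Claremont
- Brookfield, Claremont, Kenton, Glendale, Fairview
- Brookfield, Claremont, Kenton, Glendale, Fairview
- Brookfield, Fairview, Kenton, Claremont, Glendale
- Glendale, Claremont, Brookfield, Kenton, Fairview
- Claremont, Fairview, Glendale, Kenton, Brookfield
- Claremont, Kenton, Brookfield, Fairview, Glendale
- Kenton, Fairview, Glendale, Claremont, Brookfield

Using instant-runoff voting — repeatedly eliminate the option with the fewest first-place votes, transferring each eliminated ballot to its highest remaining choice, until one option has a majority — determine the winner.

Round 1: Brookfield 4, Kenton 2, Claremont 2, Glendale 1, Fairview 0. Fairview has the fewest and is eliminated.
Round 2: Brookfield 4, Kenton 2, Claremont 2, Glendale 1. Glendale has the fewest and is eliminated.
Round 3: Brookfield 4, Claremont 3, Kenton 2. Kenton has the fewest and is eliminated.
Round 4: Claremont 5, Brookfield 4. Claremont has a majority.

Claremont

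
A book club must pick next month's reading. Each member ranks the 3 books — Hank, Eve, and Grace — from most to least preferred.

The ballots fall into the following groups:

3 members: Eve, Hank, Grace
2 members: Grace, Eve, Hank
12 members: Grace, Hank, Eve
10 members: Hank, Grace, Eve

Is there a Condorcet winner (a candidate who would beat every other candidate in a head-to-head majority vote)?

Head-to-head results (27 voters total):
Hank vs Eve: Hank wins 22–5.
Hank vs Grace: Grace wins 14–13.
Eve vs Grace: Grace wins 24–3.
Grace beats each rival — Hank (14–13), Eve (24–3) — so Grace is the Condorcet winner.

Yes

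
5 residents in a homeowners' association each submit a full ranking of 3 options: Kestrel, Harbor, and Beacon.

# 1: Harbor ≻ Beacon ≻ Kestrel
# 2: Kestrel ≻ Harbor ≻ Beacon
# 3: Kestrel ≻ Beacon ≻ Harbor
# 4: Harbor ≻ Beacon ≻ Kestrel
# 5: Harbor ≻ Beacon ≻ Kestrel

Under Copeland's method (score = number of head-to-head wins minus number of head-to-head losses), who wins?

Harbor

Pairwise results:
  Kestrel vs Harbor: Harbor wins 3–2.
  Kestrel vs Beacon: Beacon wins 3–2.
  Harbor vs Beacon: Harbor wins 4–1.
Copeland scores (wins − losses):
  Kestrel: 0 − 2 = -2
  Harbor: 2 − 0 = 2
  Beacon: 1 − 1 = 0
Harbor has the best Copeland score.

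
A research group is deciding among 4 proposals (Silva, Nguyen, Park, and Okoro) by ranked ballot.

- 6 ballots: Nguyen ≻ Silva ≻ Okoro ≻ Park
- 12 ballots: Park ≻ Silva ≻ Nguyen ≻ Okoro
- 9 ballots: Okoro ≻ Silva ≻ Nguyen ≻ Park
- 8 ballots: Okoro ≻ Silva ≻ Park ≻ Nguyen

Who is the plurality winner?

Okoro

First-place vote totals:
  Silva: 0
  Nguyen: 6
  Park: 12
  Okoro: 17
Okoro has the most first-place votes.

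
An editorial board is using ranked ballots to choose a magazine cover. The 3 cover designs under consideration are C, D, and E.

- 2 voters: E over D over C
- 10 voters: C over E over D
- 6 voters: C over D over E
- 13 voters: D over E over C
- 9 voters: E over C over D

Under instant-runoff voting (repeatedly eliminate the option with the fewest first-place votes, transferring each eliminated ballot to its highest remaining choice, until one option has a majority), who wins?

Round 1: C 16, D 13, E 11. E has the fewest and is eliminated.
Round 2: C 25, D 15. C has a majority.

C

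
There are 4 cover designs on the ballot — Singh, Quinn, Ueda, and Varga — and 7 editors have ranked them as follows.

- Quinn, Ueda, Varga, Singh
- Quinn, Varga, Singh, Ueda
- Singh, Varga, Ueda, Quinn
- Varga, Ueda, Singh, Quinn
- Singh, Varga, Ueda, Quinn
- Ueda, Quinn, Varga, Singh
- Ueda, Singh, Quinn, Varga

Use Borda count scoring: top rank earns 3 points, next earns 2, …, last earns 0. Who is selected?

Borda scores:
  Singh: 0 + 1 + 3 + 1 + 3 + 0 + 2 = 10
  Quinn: 3 + 3 + 0 + 0 + 0 + 2 + 1 = 9
  Ueda: 2 + 0 + 1 + 2 + 1 + 3 + 3 = 12
  Varga: 1 + 2 + 2 + 3 + 2 + 1 + 0 = 11
Ueda has the highest total.

Ueda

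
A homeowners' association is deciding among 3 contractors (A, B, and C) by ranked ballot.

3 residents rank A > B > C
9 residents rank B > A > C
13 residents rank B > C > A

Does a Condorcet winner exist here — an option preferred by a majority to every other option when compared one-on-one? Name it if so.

Head-to-head results (25 voters total):
A vs B: B wins 22–3.
A vs C: C wins 13–12.
B vs C: B wins 25–0.
B beats each rival — A (22–3), C (25–0) — so B is the Condorcet winner.

B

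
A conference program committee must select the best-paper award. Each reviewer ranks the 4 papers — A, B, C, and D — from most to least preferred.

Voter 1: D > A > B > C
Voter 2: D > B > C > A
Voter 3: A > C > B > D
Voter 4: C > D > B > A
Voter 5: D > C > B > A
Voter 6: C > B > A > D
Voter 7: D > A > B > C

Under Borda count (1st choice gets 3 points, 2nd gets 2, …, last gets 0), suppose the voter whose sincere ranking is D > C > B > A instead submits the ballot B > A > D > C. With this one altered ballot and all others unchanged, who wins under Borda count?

Borda totals with the altered ballot: A 10, B 11, C 9, D 12.
The winner is unchanged: still D.

D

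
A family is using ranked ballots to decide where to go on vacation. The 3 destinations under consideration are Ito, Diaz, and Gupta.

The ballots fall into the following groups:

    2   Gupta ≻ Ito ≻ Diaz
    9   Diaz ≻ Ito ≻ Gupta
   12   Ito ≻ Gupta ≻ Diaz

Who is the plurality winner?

First-place vote totals:
  Ito: 12
  Diaz: 9
  Gupta: 2
Ito has the most first-place votes.

Ito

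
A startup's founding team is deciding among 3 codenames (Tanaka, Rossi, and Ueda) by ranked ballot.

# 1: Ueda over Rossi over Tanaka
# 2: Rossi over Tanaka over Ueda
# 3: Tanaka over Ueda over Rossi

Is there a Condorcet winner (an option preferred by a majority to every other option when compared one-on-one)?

No

Head-to-head results (3 voters total):
Tanaka vs Rossi: Rossi wins 2–1.
Tanaka vs Ueda: Tanaka wins 2–1.
Rossi vs Ueda: Ueda wins 2–1.
No candidate beats all others: Tanaka beats Ueda beats Rossi beats Tanaka, a majority cycle.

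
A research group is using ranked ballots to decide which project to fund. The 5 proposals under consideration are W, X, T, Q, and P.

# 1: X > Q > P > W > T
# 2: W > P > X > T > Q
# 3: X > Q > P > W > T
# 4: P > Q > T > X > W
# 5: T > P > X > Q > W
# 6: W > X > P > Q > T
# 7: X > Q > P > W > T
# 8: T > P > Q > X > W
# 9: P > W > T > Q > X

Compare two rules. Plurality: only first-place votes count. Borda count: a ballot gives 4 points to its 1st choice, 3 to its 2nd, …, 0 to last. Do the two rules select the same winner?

Plurality first-place counts: W 2, X 3, T 2, Q 0, P 2 → X.
Borda totals: W 14, X 21, T 13, Q 17, P 25 → P.
The two rules disagree: plurality picks X, Borda picks P.

No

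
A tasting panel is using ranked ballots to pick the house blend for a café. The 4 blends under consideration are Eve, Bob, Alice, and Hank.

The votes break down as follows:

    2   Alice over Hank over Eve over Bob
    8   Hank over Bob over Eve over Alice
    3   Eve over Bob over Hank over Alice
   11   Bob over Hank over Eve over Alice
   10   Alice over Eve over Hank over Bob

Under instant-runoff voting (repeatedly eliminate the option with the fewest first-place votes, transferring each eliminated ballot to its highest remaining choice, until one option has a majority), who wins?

Bob

Round 1: Alice 12, Bob 11, Hank 8, Eve 3. Eve has the fewest and is eliminated.
Round 2: Bob 14, Alice 12, Hank 8. Hank has the fewest and is eliminated.
Round 3: Bob 22, Alice 12. Bob has a majority.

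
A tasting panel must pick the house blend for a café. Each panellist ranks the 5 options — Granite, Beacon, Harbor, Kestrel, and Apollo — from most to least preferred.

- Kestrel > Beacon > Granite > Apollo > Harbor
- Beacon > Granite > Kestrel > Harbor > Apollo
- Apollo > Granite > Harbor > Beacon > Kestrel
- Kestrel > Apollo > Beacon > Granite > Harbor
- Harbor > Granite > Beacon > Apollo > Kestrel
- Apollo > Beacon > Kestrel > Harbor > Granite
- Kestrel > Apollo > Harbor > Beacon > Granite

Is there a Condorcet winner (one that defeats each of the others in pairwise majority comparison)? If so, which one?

There is no Condorcet winner

Head-to-head results (7 voters total):
Granite vs Beacon: Beacon wins 5–2.
Granite vs Harbor: Granite wins 4–3.
Granite vs Kestrel: Kestrel wins 4–3.
Granite vs Apollo: Apollo wins 4–3.
Beacon vs Harbor: Beacon wins 4–3.
Beacon vs Kestrel: Beacon wins 4–3.
Beacon vs Apollo: Apollo wins 4–3.
Harbor vs Kestrel: Kestrel wins 5–2.
Harbor vs Apollo: Apollo wins 5–2.
Kestrel vs Apollo: Kestrel wins 4–3.
No candidate beats all others: Beacon beats Kestrel beats Apollo beats Beacon, a majority cycle.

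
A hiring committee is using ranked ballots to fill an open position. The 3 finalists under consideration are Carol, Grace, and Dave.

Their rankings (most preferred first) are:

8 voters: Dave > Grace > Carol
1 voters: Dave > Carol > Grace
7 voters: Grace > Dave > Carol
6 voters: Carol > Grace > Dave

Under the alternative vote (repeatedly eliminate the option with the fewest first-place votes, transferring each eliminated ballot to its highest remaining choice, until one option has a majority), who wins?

Round 1: Dave 9, Grace 7, Carol 6. Carol has the fewest and is eliminated.
Round 2: Grace 13, Dave 9. Grace has a majority.

Grace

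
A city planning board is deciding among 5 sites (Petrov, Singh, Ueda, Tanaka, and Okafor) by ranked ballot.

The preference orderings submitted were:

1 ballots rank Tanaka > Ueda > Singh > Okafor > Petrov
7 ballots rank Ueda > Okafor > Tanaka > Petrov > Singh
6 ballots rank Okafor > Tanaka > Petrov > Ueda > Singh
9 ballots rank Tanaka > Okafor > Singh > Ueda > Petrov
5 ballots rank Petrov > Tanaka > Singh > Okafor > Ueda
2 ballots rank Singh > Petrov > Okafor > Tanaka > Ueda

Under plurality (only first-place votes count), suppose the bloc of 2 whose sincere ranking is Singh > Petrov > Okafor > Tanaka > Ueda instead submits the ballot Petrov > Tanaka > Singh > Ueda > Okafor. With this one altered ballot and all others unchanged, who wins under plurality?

Tanaka

First-place totals with the altered ballot: Petrov 7, Singh 0, Ueda 7, Tanaka 10, Okafor 6.
The winner is unchanged: still Tanaka.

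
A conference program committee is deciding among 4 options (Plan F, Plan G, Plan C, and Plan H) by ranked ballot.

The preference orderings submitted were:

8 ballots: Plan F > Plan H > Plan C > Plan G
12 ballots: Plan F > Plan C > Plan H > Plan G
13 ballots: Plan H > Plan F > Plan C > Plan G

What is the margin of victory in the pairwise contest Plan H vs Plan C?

Ballots ranking Plan H above Plan C: 8+13 = 21.
Ballots ranking Plan C above Plan H: 12.
Plan H wins 21–12, a margin of 9.

9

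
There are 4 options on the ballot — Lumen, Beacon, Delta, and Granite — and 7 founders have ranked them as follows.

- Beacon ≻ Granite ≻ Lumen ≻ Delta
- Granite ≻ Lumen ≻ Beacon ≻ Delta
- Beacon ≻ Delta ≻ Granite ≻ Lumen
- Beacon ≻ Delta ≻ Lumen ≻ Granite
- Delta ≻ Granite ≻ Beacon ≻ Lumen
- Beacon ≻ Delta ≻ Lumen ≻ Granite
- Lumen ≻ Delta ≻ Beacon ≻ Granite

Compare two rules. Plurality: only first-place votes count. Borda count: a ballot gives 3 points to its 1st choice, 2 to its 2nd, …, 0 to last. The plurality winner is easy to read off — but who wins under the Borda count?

Beacon

Plurality first-place counts: Lumen 1, Beacon 4, Delta 1, Granite 1 → Beacon.
Borda totals: Lumen 8, Beacon 15, Delta 11, Granite 8 → Beacon.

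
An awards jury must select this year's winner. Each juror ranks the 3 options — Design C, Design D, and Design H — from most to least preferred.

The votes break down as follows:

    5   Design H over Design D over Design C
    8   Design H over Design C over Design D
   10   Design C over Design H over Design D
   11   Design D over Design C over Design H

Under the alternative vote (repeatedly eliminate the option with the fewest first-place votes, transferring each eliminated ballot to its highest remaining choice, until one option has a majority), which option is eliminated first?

Design C

Round 1: Design H 13, Design D 11, Design C 10. Design C has the fewest and is eliminated.
Round 2: Design H 23, Design D 11. Design H has a majority.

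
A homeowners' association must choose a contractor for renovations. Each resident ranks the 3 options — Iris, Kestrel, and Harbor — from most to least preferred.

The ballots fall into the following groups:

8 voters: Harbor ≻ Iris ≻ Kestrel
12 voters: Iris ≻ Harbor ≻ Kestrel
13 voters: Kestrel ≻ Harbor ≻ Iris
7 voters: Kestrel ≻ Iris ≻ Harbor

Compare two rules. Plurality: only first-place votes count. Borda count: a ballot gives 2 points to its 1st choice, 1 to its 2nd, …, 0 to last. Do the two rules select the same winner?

Plurality first-place counts: Iris 12, Kestrel 20, Harbor 8 → Kestrel.
Borda totals: Iris 39, Kestrel 40, Harbor 41 → Harbor.
The two rules disagree: plurality picks Kestrel, Borda picks Harbor.

No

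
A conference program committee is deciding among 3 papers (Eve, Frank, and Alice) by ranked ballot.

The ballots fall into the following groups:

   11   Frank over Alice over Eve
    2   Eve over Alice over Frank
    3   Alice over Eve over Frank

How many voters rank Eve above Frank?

Ballots ranking Eve above Frank: 2+3 = 5.
Ballots ranking Frank above Eve: 11.
So 5 of 16 voters prefer Eve to Frank.

5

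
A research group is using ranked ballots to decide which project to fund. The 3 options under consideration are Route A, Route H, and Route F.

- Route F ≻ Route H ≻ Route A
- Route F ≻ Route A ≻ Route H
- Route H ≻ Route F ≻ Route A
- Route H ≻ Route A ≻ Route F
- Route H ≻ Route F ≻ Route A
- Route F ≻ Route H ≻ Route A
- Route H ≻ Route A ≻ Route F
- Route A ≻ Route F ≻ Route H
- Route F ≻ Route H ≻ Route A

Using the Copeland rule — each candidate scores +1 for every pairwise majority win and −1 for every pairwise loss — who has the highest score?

Route F

Pairwise results:
  Route A vs Route H: Route H wins 7–2.
  Route A vs Route F: Route F wins 6–3.
  Route H vs Route F: Route F wins 5–4.
Copeland scores (wins − losses):
  Route A: 0 − 2 = -2
  Route H: 1 − 1 = 0
  Route F: 2 − 0 = 2
Route F has the best Copeland score.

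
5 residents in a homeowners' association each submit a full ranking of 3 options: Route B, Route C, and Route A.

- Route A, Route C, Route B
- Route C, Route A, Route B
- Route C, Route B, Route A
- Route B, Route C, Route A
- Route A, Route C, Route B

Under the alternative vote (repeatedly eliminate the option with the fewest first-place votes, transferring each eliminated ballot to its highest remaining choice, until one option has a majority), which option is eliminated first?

Route B

Round 1: Route C 2, Route A 2, Route B 1. Route B has the fewest and is eliminated.
Round 2: Route C 3, Route A 2. Route C has a majority.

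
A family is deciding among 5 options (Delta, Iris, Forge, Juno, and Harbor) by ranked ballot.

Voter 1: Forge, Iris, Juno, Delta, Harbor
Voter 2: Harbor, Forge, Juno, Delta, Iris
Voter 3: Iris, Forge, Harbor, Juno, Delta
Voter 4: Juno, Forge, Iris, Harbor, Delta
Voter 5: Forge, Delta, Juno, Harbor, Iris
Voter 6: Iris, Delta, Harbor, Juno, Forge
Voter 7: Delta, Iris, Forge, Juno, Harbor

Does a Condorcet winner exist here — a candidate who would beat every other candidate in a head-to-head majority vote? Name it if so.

Forge

Head-to-head results (7 voters total):
Delta vs Iris: Iris wins 4–3.
Delta vs Forge: Forge wins 5–2.
Delta vs Juno: Juno wins 4–3.
Delta vs Harbor: Delta wins 4–3.
Iris vs Forge: Forge wins 4–3.
Iris vs Juno: Iris wins 4–3.
Iris vs Harbor: Iris wins 5–2.
Forge vs Juno: Forge wins 5–2.
Forge vs Harbor: Forge wins 5–2.
Juno vs Harbor: Juno wins 4–3.
Forge beats each rival — Delta (5–2), Iris (4–3), Juno (5–2), Harbor (5–2) — so Forge is the Condorcet winner.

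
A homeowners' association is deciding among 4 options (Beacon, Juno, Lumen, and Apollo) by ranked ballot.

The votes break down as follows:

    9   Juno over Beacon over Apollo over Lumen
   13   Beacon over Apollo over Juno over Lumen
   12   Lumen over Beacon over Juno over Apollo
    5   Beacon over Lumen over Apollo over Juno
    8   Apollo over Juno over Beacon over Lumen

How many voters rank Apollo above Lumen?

30

Ballots ranking Apollo above Lumen: 9+13+8 = 30.
Ballots ranking Lumen above Apollo: 12+5 = 17.
So 30 of 47 voters prefer Apollo to Lumen.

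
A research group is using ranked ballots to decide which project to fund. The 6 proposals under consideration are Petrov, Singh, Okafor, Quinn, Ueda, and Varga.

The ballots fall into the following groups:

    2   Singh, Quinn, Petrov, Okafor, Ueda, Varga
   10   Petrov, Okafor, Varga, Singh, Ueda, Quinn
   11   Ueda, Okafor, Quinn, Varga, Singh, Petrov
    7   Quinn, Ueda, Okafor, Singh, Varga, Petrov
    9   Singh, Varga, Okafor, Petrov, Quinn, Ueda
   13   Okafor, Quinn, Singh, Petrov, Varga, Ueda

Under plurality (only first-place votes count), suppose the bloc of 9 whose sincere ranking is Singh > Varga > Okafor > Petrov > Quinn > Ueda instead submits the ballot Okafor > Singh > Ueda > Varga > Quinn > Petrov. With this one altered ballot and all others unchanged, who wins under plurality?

First-place totals with the altered ballot: Petrov 10, Singh 2, Okafor 22, Quinn 7, Ueda 11, Varga 0.
The winner is unchanged: still Okafor.

Okafor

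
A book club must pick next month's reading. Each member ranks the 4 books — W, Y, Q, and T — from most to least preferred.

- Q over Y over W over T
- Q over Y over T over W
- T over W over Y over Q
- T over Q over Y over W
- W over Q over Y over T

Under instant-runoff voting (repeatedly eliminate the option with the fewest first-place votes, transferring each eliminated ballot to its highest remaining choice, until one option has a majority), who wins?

Round 1: Q 2, T 2, W 1, Y 0. Y has the fewest and is eliminated.
Round 2: Q 2, T 2, W 1. W has the fewest and is eliminated.
Round 3: Q 3, T 2. Q has a majority.

Q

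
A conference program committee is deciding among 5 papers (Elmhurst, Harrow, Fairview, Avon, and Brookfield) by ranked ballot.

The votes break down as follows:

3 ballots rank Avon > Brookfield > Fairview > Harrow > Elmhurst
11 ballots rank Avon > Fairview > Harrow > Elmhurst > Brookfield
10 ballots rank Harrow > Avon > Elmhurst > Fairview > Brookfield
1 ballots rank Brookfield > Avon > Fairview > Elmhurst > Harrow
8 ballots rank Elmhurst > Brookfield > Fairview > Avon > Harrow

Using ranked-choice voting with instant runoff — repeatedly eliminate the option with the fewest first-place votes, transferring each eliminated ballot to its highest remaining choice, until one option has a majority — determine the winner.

Round 1: Avon 14, Harrow 10, Elmhurst 8, Brookfield 1, Fairview 0. Fairview has the fewest and is eliminated.
Round 2: Avon 14, Harrow 10, Elmhurst 8, Brookfield 1. Brookfield has the fewest and is eliminated.
Round 3: Avon 15, Harrow 10, Elmhurst 8. Elmhurst has the fewest and is eliminated.
Round 4: Avon 23, Harrow 10. Avon has a majority.

Avon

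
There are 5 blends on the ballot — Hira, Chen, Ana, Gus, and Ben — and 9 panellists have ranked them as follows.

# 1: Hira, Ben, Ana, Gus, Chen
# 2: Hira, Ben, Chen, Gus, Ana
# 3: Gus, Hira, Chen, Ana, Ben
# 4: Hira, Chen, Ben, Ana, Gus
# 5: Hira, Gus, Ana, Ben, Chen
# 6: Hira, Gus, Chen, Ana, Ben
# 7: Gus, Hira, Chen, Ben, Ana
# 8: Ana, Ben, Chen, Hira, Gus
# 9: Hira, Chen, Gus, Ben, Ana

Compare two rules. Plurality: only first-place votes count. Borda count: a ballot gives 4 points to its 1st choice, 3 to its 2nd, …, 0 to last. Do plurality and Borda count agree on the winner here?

Plurality first-place counts: Hira 6, Chen 0, Ana 1, Gus 2, Ben 0 → Hira.
Borda totals: Hira 31, Chen 16, Ana 11, Gus 18, Ben 14 → Hira.
The two rules agree on Hira.

Yes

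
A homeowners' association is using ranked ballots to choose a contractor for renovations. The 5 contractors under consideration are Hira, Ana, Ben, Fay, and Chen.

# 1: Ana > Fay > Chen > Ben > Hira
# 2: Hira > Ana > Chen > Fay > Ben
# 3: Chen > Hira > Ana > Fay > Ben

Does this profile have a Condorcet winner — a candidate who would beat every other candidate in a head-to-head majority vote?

No

Head-to-head results (3 voters total):
Hira vs Ana: Hira wins 2–1.
Hira vs Ben: Hira wins 2–1.
Hira vs Fay: Hira wins 2–1.
Hira vs Chen: Chen wins 2–1.
Ana vs Ben: Ana wins 3–0.
Ana vs Fay: Ana wins 3–0.
Ana vs Chen: Ana wins 2–1.
Ben vs Fay: Fay wins 3–0.
Ben vs Chen: Chen wins 3–0.
Fay vs Chen: Chen wins 2–1.
No candidate beats all others: Hira beats Ana beats Chen beats Hira, a majority cycle.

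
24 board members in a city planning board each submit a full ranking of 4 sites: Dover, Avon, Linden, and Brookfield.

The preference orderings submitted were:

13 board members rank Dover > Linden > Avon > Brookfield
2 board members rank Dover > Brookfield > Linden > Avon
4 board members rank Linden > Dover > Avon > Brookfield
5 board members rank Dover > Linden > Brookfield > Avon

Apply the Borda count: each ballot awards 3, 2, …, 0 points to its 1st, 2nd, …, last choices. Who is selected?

Borda scores:
  Dover: 13·3 + 2·3 + 4·2 + 5·3 = 68
  Avon: 13·1 + 2·0 + 4·1 + 5·0 = 17
  Linden: 13·2 + 2·1 + 4·3 + 5·2 = 50
  Brookfield: 13·0 + 2·2 + 4·0 + 5·1 = 9
Dover has the highest total.

Dover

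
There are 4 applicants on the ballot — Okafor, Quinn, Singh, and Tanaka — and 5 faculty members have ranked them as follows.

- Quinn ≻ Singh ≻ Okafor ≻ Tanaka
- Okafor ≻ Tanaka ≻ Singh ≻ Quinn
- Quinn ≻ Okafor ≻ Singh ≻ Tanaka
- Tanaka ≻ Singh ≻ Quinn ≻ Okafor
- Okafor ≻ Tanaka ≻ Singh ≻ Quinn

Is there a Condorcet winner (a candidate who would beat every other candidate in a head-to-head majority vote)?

No

Head-to-head results (5 voters total):
Okafor vs Quinn: Quinn wins 3–2.
Okafor vs Singh: Okafor wins 3–2.
Okafor vs Tanaka: Okafor wins 4–1.
Quinn vs Singh: Singh wins 3–2.
Quinn vs Tanaka: Tanaka wins 3–2.
Singh vs Tanaka: Tanaka wins 3–2.
No candidate beats all others: Okafor beats Singh beats Quinn beats Okafor, a majority cycle.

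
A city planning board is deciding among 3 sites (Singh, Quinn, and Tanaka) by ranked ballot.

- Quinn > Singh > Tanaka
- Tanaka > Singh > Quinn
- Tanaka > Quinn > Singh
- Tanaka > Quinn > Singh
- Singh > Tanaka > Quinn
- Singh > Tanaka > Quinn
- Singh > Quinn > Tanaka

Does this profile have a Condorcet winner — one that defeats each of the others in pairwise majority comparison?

Head-to-head results (7 voters total):
Singh vs Quinn: Singh wins 4–3.
Singh vs Tanaka: Singh wins 4–3.
Quinn vs Tanaka: Tanaka wins 5–2.
Singh beats each rival — Quinn (4–3), Tanaka (4–3) — so Singh is the Condorcet winner.

Yes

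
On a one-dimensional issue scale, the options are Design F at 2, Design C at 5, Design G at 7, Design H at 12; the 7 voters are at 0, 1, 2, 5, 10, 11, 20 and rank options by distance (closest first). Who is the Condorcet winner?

With single-peaked preferences on a line, the Condorcet winner is the candidate closest to the median voter.
The median voter (position 5) is closest to Design C at 5.
Check: Design C vs Design F — voters closer to Design C: 4 of 7.

Design C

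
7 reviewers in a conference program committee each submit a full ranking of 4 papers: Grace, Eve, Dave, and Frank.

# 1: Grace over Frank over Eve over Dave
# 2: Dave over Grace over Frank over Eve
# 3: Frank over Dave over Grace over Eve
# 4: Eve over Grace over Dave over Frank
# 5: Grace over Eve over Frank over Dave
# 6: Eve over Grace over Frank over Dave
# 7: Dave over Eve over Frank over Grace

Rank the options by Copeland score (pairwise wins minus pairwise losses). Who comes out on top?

Grace

Pairwise results:
  Grace vs Eve: Grace wins 4–3.
  Grace vs Dave: Grace wins 4–3.
  Grace vs Frank: Grace wins 5–2.
  Eve vs Dave: Eve wins 4–3.
  Eve vs Frank: Eve wins 4–3.
  Dave vs Frank: Frank wins 4–3.
Copeland scores (wins − losses):
  Grace: 3 − 0 = 3
  Eve: 2 − 1 = 1
  Dave: 0 − 3 = -3
  Frank: 1 − 2 = -1
Grace has the best Copeland score.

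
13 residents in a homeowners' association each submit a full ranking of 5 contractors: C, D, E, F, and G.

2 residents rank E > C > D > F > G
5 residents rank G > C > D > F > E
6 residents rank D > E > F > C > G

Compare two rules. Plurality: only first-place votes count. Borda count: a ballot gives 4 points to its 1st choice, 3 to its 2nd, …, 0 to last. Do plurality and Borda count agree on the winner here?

Plurality first-place counts: C 0, D 6, E 2, F 0, G 5 → D.
Borda totals: C 27, D 38, E 26, F 19, G 20 → D.
The two rules agree on D.

Yes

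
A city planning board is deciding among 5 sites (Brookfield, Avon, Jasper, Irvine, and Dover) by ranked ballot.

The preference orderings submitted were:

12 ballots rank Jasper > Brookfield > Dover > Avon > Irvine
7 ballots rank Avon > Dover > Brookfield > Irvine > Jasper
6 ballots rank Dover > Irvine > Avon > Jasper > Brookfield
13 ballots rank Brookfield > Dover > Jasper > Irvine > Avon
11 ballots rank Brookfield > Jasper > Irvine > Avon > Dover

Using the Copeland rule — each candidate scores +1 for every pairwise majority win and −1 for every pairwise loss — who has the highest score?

Brookfield

Pairwise results:
  Brookfield vs Avon: Brookfield wins 36–13.
  Brookfield vs Jasper: Brookfield wins 31–18.
  Brookfield vs Irvine: Brookfield wins 43–6.
  Brookfield vs Dover: Brookfield wins 36–13.
  Avon vs Jasper: Jasper wins 36–13.
  Avon vs Irvine: Irvine wins 30–19.
  Avon vs Dover: Dover wins 31–18.
  Jasper vs Irvine: Jasper wins 36–13.
  Jasper vs Dover: Dover wins 26–23.
  Irvine vs Dover: Dover wins 38–11.
Copeland scores (wins − losses):
  Brookfield: 4 − 0 = 4
  Avon: 0 − 4 = -4
  Jasper: 2 − 2 = 0
  Irvine: 1 − 3 = -2
  Dover: 3 − 1 = 2
Brookfield has the best Copeland score.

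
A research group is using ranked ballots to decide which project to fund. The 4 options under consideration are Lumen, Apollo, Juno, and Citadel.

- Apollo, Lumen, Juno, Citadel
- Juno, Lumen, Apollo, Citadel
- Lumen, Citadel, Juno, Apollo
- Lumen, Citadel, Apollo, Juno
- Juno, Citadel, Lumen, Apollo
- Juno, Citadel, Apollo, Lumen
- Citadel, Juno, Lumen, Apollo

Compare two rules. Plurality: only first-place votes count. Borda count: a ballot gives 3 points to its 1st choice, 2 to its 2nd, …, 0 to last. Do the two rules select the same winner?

Plurality first-place counts: Lumen 2, Apollo 1, Juno 3, Citadel 1 → Juno.
Borda totals: Lumen 12, Apollo 6, Juno 13, Citadel 11 → Juno.
The two rules agree on Juno.

Yes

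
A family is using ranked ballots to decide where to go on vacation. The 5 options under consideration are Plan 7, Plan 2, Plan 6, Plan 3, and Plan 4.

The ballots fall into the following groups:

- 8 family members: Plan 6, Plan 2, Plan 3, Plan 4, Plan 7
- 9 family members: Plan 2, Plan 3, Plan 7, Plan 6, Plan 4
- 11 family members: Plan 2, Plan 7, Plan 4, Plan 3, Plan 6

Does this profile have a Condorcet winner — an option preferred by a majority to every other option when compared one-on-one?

Yes

Head-to-head results (28 voters total):
Plan 7 vs Plan 2: Plan 2 wins 28–0.
Plan 7 vs Plan 6: Plan 7 wins 20–8.
Plan 7 vs Plan 3: Plan 3 wins 17–11.
Plan 7 vs Plan 4: Plan 7 wins 20–8.
Plan 2 vs Plan 6: Plan 2 wins 20–8.
Plan 2 vs Plan 3: Plan 2 wins 28–0.
Plan 2 vs Plan 4: Plan 2 wins 28–0.
Plan 6 vs Plan 3: Plan 3 wins 20–8.
Plan 6 vs Plan 4: Plan 6 wins 17–11.
Plan 3 vs Plan 4: Plan 3 wins 17–11.
Plan 2 beats each rival — Plan 7 (28–0), Plan 6 (20–8), Plan 3 (28–0), Plan 4 (28–0) — so Plan 2 is the Condorcet winner.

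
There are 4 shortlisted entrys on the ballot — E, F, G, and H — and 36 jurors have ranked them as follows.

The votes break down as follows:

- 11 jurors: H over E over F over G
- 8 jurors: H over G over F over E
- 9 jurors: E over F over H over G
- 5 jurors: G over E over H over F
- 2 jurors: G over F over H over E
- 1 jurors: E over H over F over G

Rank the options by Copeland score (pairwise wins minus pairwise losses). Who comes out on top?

Pairwise results:
  E vs F: E wins 26–10.
  E vs G: E wins 21–15.
  E vs H: H wins 21–15.
  F vs G: F wins 21–15.
  F vs H: H wins 25–11.
  G vs H: H wins 29–7.
Copeland scores (wins − losses):
  E: 2 − 1 = 1
  F: 1 − 2 = -1
  G: 0 − 3 = -3
  H: 3 − 0 = 3
H has the best Copeland score.

H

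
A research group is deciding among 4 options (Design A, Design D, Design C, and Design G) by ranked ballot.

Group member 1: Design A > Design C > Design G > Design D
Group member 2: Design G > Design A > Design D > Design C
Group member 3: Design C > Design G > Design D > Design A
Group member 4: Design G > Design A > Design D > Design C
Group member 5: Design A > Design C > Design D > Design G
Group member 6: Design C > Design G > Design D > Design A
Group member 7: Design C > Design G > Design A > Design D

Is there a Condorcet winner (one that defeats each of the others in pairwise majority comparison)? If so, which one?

There is no Condorcet winner

Head-to-head results (7 voters total):
Design A vs Design D: Design A wins 5–2.
Design A vs Design C: Design A wins 4–3.
Design A vs Design G: Design G wins 5–2.
Design D vs Design C: Design C wins 5–2.
Design D vs Design G: Design G wins 6–1.
Design C vs Design G: Design C wins 5–2.
No candidate beats all others: Design A beats Design C beats Design G beats Design A, a majority cycle.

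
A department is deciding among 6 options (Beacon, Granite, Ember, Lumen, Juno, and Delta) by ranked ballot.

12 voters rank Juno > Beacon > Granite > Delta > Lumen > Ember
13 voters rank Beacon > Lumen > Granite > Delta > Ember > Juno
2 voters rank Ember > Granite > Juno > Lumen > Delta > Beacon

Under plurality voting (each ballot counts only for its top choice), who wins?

Beacon

First-place vote totals:
  Beacon: 13
  Granite: 0
  Ember: 2
  Lumen: 0
  Juno: 12
  Delta: 0
Beacon has the most first-place votes.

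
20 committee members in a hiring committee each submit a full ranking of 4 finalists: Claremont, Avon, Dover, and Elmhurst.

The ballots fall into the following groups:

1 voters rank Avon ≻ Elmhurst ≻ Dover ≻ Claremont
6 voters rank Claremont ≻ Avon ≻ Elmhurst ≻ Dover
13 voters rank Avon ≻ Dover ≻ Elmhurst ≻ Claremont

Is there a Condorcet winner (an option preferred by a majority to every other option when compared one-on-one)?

Yes

Head-to-head results (20 voters total):
Claremont vs Avon: Avon wins 14–6.
Claremont vs Dover: Dover wins 14–6.
Claremont vs Elmhurst: Elmhurst wins 14–6.
Avon vs Dover: Avon wins 20–0.
Avon vs Elmhurst: Avon wins 20–0.
Dover vs Elmhurst: Dover wins 13–7.
Avon beats each rival — Claremont (14–6), Dover (20–0), Elmhurst (20–0) — so Avon is the Condorcet winner.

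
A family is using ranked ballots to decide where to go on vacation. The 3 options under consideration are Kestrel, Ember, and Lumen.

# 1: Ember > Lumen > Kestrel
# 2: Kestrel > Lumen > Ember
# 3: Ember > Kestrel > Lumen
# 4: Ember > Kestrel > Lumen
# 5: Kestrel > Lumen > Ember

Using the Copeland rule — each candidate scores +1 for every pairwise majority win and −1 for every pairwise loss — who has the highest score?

Pairwise results:
  Kestrel vs Ember: Ember wins 3–2.
  Kestrel vs Lumen: Kestrel wins 4–1.
  Ember vs Lumen: Ember wins 3–2.
Copeland scores (wins − losses):
  Kestrel: 1 − 1 = 0
  Ember: 2 − 0 = 2
  Lumen: 0 − 2 = -2
Ember has the best Copeland score.

Ember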